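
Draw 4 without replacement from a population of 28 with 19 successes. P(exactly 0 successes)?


P(X=0) = C(19,0)*C(9,4) / C(28,4)
= 1*126 / 20475
= 126/20475 = 2/325

2/325


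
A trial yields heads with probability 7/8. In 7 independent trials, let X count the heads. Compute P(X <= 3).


P(X<=3) = P(X=0) + P(X=1) + P(X=2) + P(X=3)
= 1/2097152 + 49/2097152 + 1029/2097152 + 12005/2097152
= 3271/524288

3271/524288


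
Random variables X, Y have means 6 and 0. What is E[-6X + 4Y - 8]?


E[-6X + 4Y - 8] = -6*E[X] + 4*E[Y] - 8
= (-6)*(6) + (4)*(0) + (-8)
= -36 + 0 - 8 = -44

-44


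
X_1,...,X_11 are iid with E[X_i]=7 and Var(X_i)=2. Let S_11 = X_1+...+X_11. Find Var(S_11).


By independence, Var(S_n) = n*Var(X_1) = 11*2 = 22

22


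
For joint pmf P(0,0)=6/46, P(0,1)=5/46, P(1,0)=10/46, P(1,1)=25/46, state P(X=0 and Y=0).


Read from table: P(X=0, Y=0) = 6/46 = 3/23

3/23


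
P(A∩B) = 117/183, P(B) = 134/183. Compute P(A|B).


P(A|B) = P(A∩B)/P(B) = (117/183)/(134/183) = 117/134

117/134


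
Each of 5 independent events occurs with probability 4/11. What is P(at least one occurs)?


P(at least one) = 1 - P(none)
P(none) = (1 - 4/11)^5 = (7/11)^5 = 16807/161051
P(at least one) = 1 - 16807/161051 = 144244/161051

144244/161051


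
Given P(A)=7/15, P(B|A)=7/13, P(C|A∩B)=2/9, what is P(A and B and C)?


P(A∩B∩C) = P(A) * P(B|A) * P(C|A∩B)
= 7/15 * 7/13 * 2/9
= 49/195 * 2/9 = 98/1755

98/1755


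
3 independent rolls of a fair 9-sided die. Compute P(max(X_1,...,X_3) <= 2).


P(max <= 2) = P(all X_i <= 2) = (P(X_1 <= 2))^3
= (2/9)^3 = 8/729

8/729


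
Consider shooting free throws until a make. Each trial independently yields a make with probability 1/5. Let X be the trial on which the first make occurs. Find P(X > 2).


P(X > 2) = P(first 2 trials all fail) = (1-p)^2 = (4/5)^2 = 16/25

16/25


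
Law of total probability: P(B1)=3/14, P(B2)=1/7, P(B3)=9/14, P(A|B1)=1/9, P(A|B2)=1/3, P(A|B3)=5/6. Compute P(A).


P(A) = P(A|B1)P(B1) + P(A|B2)P(B2) + P(A|B3)P(B3)
= 1/9*3/14 + 1/3*1/7 + 5/6*9/14
= 1/42 + 1/21 + 15/28 = 17/28

17/28


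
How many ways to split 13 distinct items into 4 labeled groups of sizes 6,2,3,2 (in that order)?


13! = 6227020800
Denominator: 6!=720 * 2!=2 * 3!=6 * 2!=2
Coefficient = 6227020800 / 17280 = 360360

360360


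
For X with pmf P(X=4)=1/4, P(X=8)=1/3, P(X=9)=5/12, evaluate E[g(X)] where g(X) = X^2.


E[X^2] = sum(g(x)*P(x))
= 16*1/4 + 64*1/3 + 81*5/12
= 709/12

709/12


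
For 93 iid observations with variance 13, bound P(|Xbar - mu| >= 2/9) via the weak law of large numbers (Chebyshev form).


Var(Xbar) = Var(X)/n = 13/93
Chebyshev: P(|Xbar-mu| >= 2/9) <= Var(Xbar)/(2/9)^2 = (13/93)/(4/81) = 351/124
Bound exceeds 1, so trivial bound: 1

1


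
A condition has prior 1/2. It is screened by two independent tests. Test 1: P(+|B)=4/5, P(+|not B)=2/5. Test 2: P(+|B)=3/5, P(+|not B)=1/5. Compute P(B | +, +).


After test 1: P(+) = 4/5*1/2 + 2/5*1/2 = 3/5
P(B|+) = (2/5)/(3/5) = 2/3
After test 2 (use post1 as new prior): P(+) = 3/5*2/3 + 1/5*1/3 = 7/15
P(B|+,+) = (2/5)/(7/15) = 6/7

6/7


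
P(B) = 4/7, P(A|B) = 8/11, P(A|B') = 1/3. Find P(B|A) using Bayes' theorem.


P(A) = P(A|B)P(B) + P(A|B')P(B') = 8/11*4/7 + 1/3*3/7 = 43/77
P(B|A) = P(A|B)P(B)/P(A) = (32/77)/(43/77) = 32/43

32/43


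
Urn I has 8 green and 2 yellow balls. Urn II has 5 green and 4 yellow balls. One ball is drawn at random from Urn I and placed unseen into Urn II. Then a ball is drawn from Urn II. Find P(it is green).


P(transfer green) = 8/10 = 4/5; P(transfer yellow) = 1/5
If green transferred: Urn II has 6 green of 10, so P(green|green moved) = 3/5
If yellow transferred: Urn II has 5 green of 10, so P(green|yellow moved) = 1/2
By total probability: P(green) = 4/5*3/5 + 1/5*1/2 = 29/50

29/50


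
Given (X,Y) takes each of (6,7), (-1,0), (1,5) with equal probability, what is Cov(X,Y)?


E[X]=2, E[Y]=4, E[XY]=47/3
Cov(X,Y) = E[XY] - E[X]E[Y] = 47/3 - 2*4 = 23/3

23/3


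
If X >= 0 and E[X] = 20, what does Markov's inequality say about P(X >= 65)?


Markov: P(X >= a) <= E[X]/a
P(X >= 65) <= 20/65 = 4/13

4/13


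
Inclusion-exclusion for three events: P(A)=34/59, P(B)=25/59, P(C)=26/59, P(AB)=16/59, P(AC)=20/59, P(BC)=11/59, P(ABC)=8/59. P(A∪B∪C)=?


P(A∪B∪C) = P(A)+P(B)+P(C) - P(AB)-P(AC)-P(BC) + P(ABC)
= 34/59+25/59+26/59 - 16/59-20/59-11/59 + 8/59
= 46/59

46/59


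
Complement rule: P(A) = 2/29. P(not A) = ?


P(A') = 1 - P(A) = 1 - 2/29 = 27/29

27/29


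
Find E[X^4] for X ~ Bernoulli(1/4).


For Bernoulli: X in {0,1}
E[X^4] = 0^4*(1-1/4) + 1^4*1/4 = 1/4

1/4


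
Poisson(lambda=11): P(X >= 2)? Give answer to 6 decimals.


P(X>=2) = 1 - P(X<=1) = 1 - (e^(-11)*11^0/0! + e^(-11)*11^1/1!)
≈ 1 - (0.0000167017 + 0.0001837187)
= 1 - 0.0002004204 = 0.9997995796
≈ 0.999800

0.999800


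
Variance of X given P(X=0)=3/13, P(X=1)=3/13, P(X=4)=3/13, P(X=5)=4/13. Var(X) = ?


E[X] = 35/13, E[X^2] = 151/13
Var(X) = E[X^2] - (E[X])^2 = 151/13 - (35/13)^2 = 738/169

738/169


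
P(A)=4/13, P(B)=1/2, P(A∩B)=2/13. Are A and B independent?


P(A)*P(B) = 4/13*1/2 = 2/13
P(A∩B) = 2/13, which equals P(A)P(B), so independent

Yes, A and B are independent


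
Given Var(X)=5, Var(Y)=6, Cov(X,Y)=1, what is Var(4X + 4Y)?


Var(4X + 4Y) = 4^2*Var(X) + 4^2*Var(Y) + 2*4*4*Cov(X,Y)
= 16*5 + 16*6 + 32*1
= 80 + 96 + 32 = 208

208


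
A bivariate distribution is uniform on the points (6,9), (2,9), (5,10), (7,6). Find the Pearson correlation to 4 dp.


Cov(X,Y) = -1.5000, Var(X) = 3.5000, Var(Y) = 2.2500
rho = Cov/(sqrt(VarX)*sqrt(VarY)) = -0.5345

-0.5345


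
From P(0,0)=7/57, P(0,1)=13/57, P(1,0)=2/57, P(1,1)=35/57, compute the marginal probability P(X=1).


P(X=1) = P(1,0)+P(1,1) = 2/57 + 35/57 = 37/57

37/57


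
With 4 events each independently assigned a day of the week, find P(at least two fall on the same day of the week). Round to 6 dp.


P(all different) = prod((7-i)/7 for i=0..3) = 0.349854
P(at least one match) = 1 - 0.349854 = 0.650146

0.650146


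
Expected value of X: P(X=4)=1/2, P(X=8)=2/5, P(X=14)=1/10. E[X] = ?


E[X] = sum(x * P(x))
= 4*1/2 + 8*2/5 + 14*1/10
= 33/5

33/5


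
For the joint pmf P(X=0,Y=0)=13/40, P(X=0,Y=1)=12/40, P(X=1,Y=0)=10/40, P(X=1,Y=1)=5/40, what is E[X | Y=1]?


P(Y=1) = 17/40
E[X|Y=1] = (0*12 + 1*5)/17 = 5/17

5/17


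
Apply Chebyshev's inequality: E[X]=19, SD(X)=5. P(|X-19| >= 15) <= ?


k = 15/5 = 3
Chebyshev: P(|X-mu| >= k*sigma) <= 1/k^2 = 1/3^2 = 1/9

1/9


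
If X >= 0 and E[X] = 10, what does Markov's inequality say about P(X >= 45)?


Markov: P(X >= a) <= E[X]/a
P(X >= 45) <= 10/45 = 2/9

2/9


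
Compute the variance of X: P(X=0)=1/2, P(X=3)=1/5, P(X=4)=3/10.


E[X] = 9/5, E[X^2] = 33/5
Var(X) = E[X^2] - (E[X])^2 = 33/5 - (9/5)^2 = 84/25

84/25


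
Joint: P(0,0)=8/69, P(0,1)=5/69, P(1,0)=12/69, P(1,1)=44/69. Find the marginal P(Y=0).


P(Y=0) = P(0,0)+P(1,0) = 8/69 + 12/69 = 20/69

20/69


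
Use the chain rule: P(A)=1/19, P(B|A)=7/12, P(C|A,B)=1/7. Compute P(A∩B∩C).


P(A∩B∩C) = P(A) * P(B|A) * P(C|A∩B)
= 1/19 * 7/12 * 1/7
= 7/228 * 1/7 = 1/228

1/228


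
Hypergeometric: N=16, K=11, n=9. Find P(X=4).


P(X=4) = C(11,4)*C(5,5) / C(16,9)
= 330*1 / 11440
= 330/11440 = 3/104

3/104


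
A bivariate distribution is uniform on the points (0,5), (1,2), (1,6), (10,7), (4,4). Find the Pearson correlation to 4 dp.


Cov(X,Y) = 3.4400, Var(X) = 13.3600, Var(Y) = 2.9600
rho = Cov/(sqrt(VarX)*sqrt(VarY)) = 0.5470

0.5470


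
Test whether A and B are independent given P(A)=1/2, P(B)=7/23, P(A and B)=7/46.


P(A)*P(B) = 1/2*7/23 = 7/46
P(A∩B) = 7/46, which equals P(A)P(B), so independent

Yes, A and B are independent


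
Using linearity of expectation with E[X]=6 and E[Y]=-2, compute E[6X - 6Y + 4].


E[6X - 6Y + 4] = 6*E[X] - 6*E[Y] + 4
= (6)*(6) + (-6)*(-2) + (4)
= 36 + 12 + 4 = 52

52


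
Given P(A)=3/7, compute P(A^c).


P(A') = 1 - P(A) = 1 - 3/7 = 4/7

4/7


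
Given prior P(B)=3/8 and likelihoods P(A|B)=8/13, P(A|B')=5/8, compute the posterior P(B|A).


P(A) = P(A|B)P(B) + P(A|B')P(B') = 8/13*3/8 + 5/8*5/8 = 517/832
P(B|A) = P(A|B)P(B)/P(A) = (3/13)/(517/832) = 192/517

192/517


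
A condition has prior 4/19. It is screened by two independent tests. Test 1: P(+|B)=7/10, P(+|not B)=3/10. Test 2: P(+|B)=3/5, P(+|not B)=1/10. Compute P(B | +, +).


After test 1: P(+) = 7/10*4/19 + 3/10*15/19 = 73/190
P(B|+) = (14/95)/(73/190) = 28/73
After test 2 (use post1 as new prior): P(+) = 3/5*28/73 + 1/10*45/73 = 213/730
P(B|+,+) = (84/365)/(213/730) = 56/71

56/71


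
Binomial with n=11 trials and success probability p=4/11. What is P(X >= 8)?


P(X>=8) = P(X=8) + P(X=9) + P(X=10) + P(X=11)
= 337182720/25937424601 + 64225280/25937424601 + 7340032/25937424601 + 4194304/285311670611
= 4500422656/285311670611

4500422656/285311670611


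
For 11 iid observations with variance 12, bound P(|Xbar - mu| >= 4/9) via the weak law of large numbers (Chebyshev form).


Var(Xbar) = Var(X)/n = 12/11
Chebyshev: P(|Xbar-mu| >= 4/9) <= Var(Xbar)/(4/9)^2 = (12/11)/(16/81) = 243/44
Bound exceeds 1, so trivial bound: 1

1


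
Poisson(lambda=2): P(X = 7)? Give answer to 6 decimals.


P(X=7) = e^(-2) * 2^7 / 7!
≈ 0.1353352832 * 128 / 5040
≈ 0.003437

0.003437


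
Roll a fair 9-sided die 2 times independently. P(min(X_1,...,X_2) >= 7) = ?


P(min >= 7) = P(all X_i >= 7) = (P(X_1 >= 7))^2
= (3/9)^2 = (1/3)^2 = 1/9

1/9


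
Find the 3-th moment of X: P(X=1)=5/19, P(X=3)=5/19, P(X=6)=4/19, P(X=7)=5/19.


E[X^3] = sum(x^3 * P(x))
= 1*5/19 + 27*5/19 + 216*4/19 + 343*5/19
= 2719/19

2719/19


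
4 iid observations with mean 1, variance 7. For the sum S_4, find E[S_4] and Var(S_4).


E[S_n] = n*mu = 4*1 = 4
Var(S_n) = n*sigma^2 = 4*7 = 28

E[S_4]=4, Var(S_4)=28


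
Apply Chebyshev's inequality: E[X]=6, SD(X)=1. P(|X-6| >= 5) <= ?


k = 5/1 = 5
Chebyshev: P(|X-mu| >= k*sigma) <= 1/k^2 = 1/5^2 = 1/25

1/25


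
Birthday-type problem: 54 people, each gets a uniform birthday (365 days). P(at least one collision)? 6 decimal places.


P(all different) = prod((365-i)/365 for i=0..53) = 0.016123
P(at least one match) = 1 - 0.016123 = 0.983877

0.983877


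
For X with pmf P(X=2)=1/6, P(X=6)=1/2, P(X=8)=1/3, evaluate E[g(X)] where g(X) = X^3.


E[X^3] = sum(g(x)*P(x))
= 8*1/6 + 216*1/2 + 512*1/3
= 280

280


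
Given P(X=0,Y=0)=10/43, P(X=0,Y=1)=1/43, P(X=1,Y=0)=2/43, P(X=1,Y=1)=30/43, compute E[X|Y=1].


P(Y=1) = 31/43
E[X|Y=1] = (0*1 + 1*30)/31 = 30/31

30/31


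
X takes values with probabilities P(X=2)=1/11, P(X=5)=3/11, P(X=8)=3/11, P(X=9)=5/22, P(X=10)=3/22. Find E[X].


E[X] = sum(x * P(x))
= 2*1/11 + 5*3/11 + 8*3/11 + 9*5/22 + 10*3/22
= 157/22

157/22


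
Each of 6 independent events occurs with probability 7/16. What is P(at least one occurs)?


P(at least one) = 1 - P(none)
P(none) = (1 - 7/16)^6 = (9/16)^6 = 531441/16777216
P(at least one) = 1 - 531441/16777216 = 16245775/16777216

16245775/16777216


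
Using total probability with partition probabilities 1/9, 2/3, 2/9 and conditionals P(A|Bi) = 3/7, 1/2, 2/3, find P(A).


P(A) = P(A|B1)P(B1) + P(A|B2)P(B2) + P(A|B3)P(B3)
= 3/7*1/9 + 1/2*2/3 + 2/3*2/9
= 1/21 + 1/3 + 4/27 = 100/189

100/189


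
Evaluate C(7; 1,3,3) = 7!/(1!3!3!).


7! = 5040
Denominator: 1!=1 * 3!=6 * 3!=6
Coefficient = 5040 / 36 = 140

140


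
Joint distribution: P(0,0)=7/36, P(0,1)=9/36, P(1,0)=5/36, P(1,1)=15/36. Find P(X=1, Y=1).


Read from table: P(X=1, Y=1) = 15/36 = 5/12

5/12


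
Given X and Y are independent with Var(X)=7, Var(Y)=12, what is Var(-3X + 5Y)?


Independence => Cov(X,Y)=0
Var(-3X + 5Y) = (-3)^2*Var(X) + 5^2*Var(Y)
= 9*7 + 25*12 = 363

363


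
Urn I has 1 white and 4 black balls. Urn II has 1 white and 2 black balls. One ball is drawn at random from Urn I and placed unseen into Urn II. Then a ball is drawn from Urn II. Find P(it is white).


P(transfer white) = 1/5; P(transfer black) = 4/5
If white transferred: Urn II has 2 white of 4, so P(white|white moved) = 1/2
If black transferred: Urn II has 1 white of 4, so P(white|black moved) = 1/4
By total probability: P(white) = 1/5*1/2 + 4/5*1/4 = 3/10

3/10


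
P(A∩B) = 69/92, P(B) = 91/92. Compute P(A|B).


P(A|B) = P(A∩B)/P(B) = (69/92)/(91/92) = 69/91

69/91


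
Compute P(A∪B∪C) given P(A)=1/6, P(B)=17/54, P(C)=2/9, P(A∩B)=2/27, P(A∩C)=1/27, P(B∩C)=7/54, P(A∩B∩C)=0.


P(A∪B∪C) = P(A)+P(B)+P(C) - P(AB)-P(AC)-P(BC) + P(ABC)
= 1/6+17/54+2/9 - 2/27-1/27-7/54 + 0
= 25/54

25/54


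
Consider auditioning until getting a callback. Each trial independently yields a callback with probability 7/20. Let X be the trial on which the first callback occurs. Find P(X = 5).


P(X=5) = (1-p)^4 * p = (13/20)^4 * 7/20
= 28561/160000 * 7/20 = 199927/3200000

199927/3200000


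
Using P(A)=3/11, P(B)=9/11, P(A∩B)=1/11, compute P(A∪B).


P(A∪B) = P(A) + P(B) - P(A∩B)
= 3/11 + 9/11 - 1/11 = 1

1


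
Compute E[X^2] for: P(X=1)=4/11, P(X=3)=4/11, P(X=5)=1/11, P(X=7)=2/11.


E[X^2] = sum(x^2 * P(x))
= 1*4/11 + 9*4/11 + 25*1/11 + 49*2/11
= 163/11

163/11


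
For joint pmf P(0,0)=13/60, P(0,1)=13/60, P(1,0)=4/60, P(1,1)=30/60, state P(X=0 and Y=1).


Read from table: P(X=0, Y=1) = 13/60

13/60


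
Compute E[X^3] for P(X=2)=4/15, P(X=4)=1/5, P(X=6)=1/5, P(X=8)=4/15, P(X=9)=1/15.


E[X^3] = sum(g(x)*P(x))
= 8*4/15 + 64*1/5 + 216*1/5 + 512*4/15 + 729*1/15
= 3649/15

3649/15


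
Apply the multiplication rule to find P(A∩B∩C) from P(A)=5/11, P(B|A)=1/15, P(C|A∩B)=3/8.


P(A∩B∩C) = P(A) * P(B|A) * P(C|A∩B)
= 5/11 * 1/15 * 3/8
= 1/33 * 3/8 = 1/88

1/88


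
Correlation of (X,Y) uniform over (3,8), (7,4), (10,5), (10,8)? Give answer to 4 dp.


Cov(X,Y) = -1.3750, Var(X) = 8.2500, Var(Y) = 3.1875
rho = Cov/(sqrt(VarX)*sqrt(VarY)) = -0.2681

-0.2681


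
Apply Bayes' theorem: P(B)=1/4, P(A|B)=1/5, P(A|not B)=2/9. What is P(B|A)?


P(A) = P(A|B)P(B) + P(A|B')P(B') = 1/5*1/4 + 2/9*3/4 = 13/60
P(B|A) = P(A|B)P(B)/P(A) = (1/20)/(13/60) = 3/13

3/13


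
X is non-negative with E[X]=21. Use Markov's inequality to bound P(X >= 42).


Markov: P(X >= a) <= E[X]/a
P(X >= 42) <= 21/42 = 1/2

1/2


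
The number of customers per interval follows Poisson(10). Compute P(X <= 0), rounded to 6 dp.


P(X<=0) = e^(-10)*10^0/0!
≈ 0.0000453999
≈ 0.000045

0.000045


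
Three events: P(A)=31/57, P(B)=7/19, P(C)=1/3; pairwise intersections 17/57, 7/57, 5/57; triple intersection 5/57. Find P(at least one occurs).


P(A∪B∪C) = P(A)+P(B)+P(C) - P(AB)-P(AC)-P(BC) + P(ABC)
= 31/57+7/19+1/3 - 17/57-7/57-5/57 + 5/57
= 47/57

47/57


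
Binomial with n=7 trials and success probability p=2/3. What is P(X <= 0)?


P(X<=0) = P(X=0)
= 1/2187
= 1/2187

1/2187


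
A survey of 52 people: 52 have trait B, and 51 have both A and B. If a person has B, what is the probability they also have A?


P(A|B) = P(A∩B)/P(B) = (51/52)/(52/52) = 51/52

51/52


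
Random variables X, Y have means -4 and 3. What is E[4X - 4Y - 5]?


E[4X - 4Y - 5] = 4*E[X] - 4*E[Y] - 5
= (4)*(-4) + (-4)*(3) + (-5)
= -16 - 12 - 5 = -33

-33


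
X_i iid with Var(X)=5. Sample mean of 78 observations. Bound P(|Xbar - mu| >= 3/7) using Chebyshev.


Var(Xbar) = Var(X)/n = 5/78
Chebyshev: P(|Xbar-mu| >= 3/7) <= Var(Xbar)/(3/7)^2 = (5/78)/(9/49) = 245/702

245/702


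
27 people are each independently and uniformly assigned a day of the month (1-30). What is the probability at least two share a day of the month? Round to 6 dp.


P(all different) = prod((30-i)/30 for i=0..26) = 0.000000
P(at least one match) = 1 - 0.000000 = 1.000000

1.000000


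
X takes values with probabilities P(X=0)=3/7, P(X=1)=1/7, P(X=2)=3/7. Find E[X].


E[X] = sum(x * P(x))
= 0*3/7 + 1*1/7 + 2*3/7
= 1

1


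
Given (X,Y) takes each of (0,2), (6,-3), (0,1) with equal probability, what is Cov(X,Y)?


E[X]=2, E[Y]=0, E[XY]=-6
Cov(X,Y) = E[XY] - E[X]E[Y] = -6 - 2*0 = -6

-6


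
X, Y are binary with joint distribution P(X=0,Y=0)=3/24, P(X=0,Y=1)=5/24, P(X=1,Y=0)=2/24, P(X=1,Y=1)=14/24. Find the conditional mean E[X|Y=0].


P(Y=0) = 5/24
E[X|Y=0] = (0*3 + 1*2)/5 = 2/5

2/5


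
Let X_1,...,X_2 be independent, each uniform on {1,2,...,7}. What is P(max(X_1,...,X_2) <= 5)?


P(max <= 5) = P(all X_i <= 5) = (P(X_1 <= 5))^2
= (5/7)^2 = 25/49

25/49


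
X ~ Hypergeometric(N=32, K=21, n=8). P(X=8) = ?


P(X=8) = C(21,8)*C(11,0) / C(32,8)
= 203490*1 / 10518300
= 203490/10518300 = 2261/116870

2261/116870


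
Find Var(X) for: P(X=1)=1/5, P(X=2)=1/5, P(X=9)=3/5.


E[X] = 6, E[X^2] = 248/5
Var(X) = E[X^2] - (E[X])^2 = 248/5 - (6)^2 = 68/5

68/5


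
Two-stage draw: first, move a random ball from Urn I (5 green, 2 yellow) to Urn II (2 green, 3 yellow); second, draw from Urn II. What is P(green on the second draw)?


P(transfer green) = 5/7; P(transfer yellow) = 2/7
If green transferred: Urn II has 3 green of 6, so P(green|green moved) = 1/2
If yellow transferred: Urn II has 2 green of 6, so P(green|yellow moved) = 1/3
By total probability: P(green) = 5/7*1/2 + 2/7*1/3 = 19/42

19/42


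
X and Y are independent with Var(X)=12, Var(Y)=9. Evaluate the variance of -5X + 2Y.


Independence => Cov(X,Y)=0
Var(-5X + 2Y) = (-5)^2*Var(X) + 2^2*Var(Y)
= 25*12 + 4*9 = 336

336


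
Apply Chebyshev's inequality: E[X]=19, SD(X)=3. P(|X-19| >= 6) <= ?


k = 6/3 = 2
Chebyshev: P(|X-mu| >= k*sigma) <= 1/k^2 = 1/2^2 = 1/4

1/4


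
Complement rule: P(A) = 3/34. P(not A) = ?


P(A') = 1 - P(A) = 1 - 3/34 = 31/34

31/34


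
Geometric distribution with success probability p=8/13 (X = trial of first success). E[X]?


For geometric (trials until first success), E[X] = 1/p = 1/(8/13) = 13/8

13/8


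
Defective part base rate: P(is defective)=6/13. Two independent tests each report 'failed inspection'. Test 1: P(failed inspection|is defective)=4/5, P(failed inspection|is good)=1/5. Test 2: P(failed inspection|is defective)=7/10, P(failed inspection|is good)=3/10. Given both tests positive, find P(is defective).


After test 1: P(+) = 4/5*6/13 + 1/5*7/13 = 31/65
P(B|+) = (24/65)/(31/65) = 24/31
After test 2 (use post1 as new prior): P(+) = 7/10*24/31 + 3/10*7/31 = 189/310
P(B|+,+) = (84/155)/(189/310) = 8/9

8/9


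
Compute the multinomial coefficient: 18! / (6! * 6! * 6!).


18! = 6402373705728000
Denominator: 6!=720 * 6!=720 * 6!=720
Coefficient = 6402373705728000 / 373248000 = 17153136

17153136


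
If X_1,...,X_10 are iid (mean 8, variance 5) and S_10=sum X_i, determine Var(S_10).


By independence, Var(S_n) = n*Var(X_1) = 10*5 = 50

50


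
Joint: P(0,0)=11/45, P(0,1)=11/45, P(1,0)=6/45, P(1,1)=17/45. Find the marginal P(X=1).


P(X=1) = P(1,0)+P(1,1) = 6/45 + 17/45 = 23/45

23/45


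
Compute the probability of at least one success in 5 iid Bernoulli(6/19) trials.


P(at least one) = 1 - P(none)
P(none) = (1 - 6/19)^5 = (13/19)^5 = 371293/2476099
P(at least one) = 1 - 371293/2476099 = 2104806/2476099

2104806/2476099


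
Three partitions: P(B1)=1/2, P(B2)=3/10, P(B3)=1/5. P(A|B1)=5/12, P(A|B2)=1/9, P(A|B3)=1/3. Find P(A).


P(A) = P(A|B1)P(B1) + P(A|B2)P(B2) + P(A|B3)P(B3)
= 5/12*1/2 + 1/9*3/10 + 1/3*1/5
= 5/24 + 1/30 + 1/15 = 37/120

37/120


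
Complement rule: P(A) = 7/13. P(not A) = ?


P(A') = 1 - P(A) = 1 - 7/13 = 6/13

6/13


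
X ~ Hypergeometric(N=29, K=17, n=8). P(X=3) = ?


P(X=3) = C(17,3)*C(12,5) / C(29,8)
= 680*792 / 4292145
= 538560/4292145 = 1088/8671

1088/8671


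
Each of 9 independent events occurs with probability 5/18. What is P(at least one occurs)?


P(at least one) = 1 - P(none)
P(none) = (1 - 5/18)^9 = (13/18)^9 = 10604499373/198359290368
P(at least one) = 1 - 10604499373/198359290368 = 187754790995/198359290368

187754790995/198359290368


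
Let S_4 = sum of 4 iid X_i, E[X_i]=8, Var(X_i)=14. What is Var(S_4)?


By independence, Var(S_n) = n*Var(X_1) = 4*14 = 56

56


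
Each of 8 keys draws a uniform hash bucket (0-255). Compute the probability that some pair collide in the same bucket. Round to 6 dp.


P(all different) = prod((256-i)/256 for i=0..7) = 0.895423
P(at least one match) = 1 - 0.895423 = 0.104577

0.104577


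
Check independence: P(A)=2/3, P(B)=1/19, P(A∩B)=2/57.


P(A)*P(B) = 2/3*1/19 = 2/57
P(A∩B) = 2/57, which equals P(A)P(B), so independent

Yes, A and B are independent


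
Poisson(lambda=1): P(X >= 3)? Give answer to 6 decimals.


P(X>=3) = 1 - P(X<=2) = 1 - (e^(-1)*1^0/0! + e^(-1)*1^1/1! + e^(-1)*1^2/2!)
≈ 1 - (0.3678794412 + 0.3678794412 + 0.1839397206)
= 1 - 0.9196986030 = 0.0803013970
≈ 0.080301

0.080301


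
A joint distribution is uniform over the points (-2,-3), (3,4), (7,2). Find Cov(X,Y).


E[X]=8/3, E[Y]=1, E[XY]=32/3
Cov(X,Y) = E[XY] - E[X]E[Y] = 32/3 - 8/3*1 = 8

8


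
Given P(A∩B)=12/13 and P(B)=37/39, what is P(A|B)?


P(A|B) = P(A∩B)/P(B) = (36/39)/(37/39) = 36/37

36/37


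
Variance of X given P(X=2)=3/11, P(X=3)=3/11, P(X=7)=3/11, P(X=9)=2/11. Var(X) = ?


E[X] = 54/11, E[X^2] = 348/11
Var(X) = E[X^2] - (E[X])^2 = 348/11 - (54/11)^2 = 912/121

912/121


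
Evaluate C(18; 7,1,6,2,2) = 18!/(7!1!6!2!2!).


18! = 6402373705728000
Denominator: 7!=5040 * 1!=1 * 6!=720 * 2!=2 * 2!=2
Coefficient = 6402373705728000 / 14515200 = 441080640

441080640


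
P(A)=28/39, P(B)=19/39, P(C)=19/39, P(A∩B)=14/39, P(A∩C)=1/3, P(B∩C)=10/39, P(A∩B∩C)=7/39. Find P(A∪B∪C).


P(A∪B∪C) = P(A)+P(B)+P(C) - P(AB)-P(AC)-P(BC) + P(ABC)
= 28/39+19/39+19/39 - 14/39-1/3-10/39 + 7/39
= 12/13

12/13


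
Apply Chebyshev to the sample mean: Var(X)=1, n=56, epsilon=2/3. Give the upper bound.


Var(Xbar) = Var(X)/n = 1/56
Chebyshev: P(|Xbar-mu| >= 2/3) <= Var(Xbar)/(2/3)^2 = (1/56)/(4/9) = 9/224

9/224


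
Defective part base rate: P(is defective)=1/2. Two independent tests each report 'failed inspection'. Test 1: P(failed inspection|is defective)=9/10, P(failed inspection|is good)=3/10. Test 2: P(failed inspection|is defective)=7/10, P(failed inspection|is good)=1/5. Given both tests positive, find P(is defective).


After test 1: P(+) = 9/10*1/2 + 3/10*1/2 = 3/5
P(B|+) = (9/20)/(3/5) = 3/4
After test 2 (use post1 as new prior): P(+) = 7/10*3/4 + 1/5*1/4 = 23/40
P(B|+,+) = (21/40)/(23/40) = 21/23

21/23


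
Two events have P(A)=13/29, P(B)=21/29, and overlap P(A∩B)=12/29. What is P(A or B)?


P(A∪B) = P(A) + P(B) - P(A∩B)
= 13/29 + 21/29 - 12/29 = 22/29

22/29


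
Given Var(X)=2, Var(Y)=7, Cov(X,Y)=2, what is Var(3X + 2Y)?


Var(3X + 2Y) = 3^2*Var(X) + 2^2*Var(Y) + 2*3*2*Cov(X,Y)
= 9*2 + 4*7 + 12*2
= 18 + 28 + 24 = 70

70


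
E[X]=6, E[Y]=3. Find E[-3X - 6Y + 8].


E[-3X - 6Y + 8] = -3*E[X] - 6*E[Y] + 8
= (-3)*(6) + (-6)*(3) + (8)
= -18 - 18 + 8 = -28

-28


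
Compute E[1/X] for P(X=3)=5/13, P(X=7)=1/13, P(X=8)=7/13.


E[1/X] = sum(g(x)*P(x))
= 1/3*5/13 + 1/7*1/13 + 1/8*7/13
= 451/2184

451/2184


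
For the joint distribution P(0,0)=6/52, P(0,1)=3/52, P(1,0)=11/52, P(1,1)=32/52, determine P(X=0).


P(X=0) = P(0,0)+P(0,1) = 6/52 + 3/52 = 9/52

9/52


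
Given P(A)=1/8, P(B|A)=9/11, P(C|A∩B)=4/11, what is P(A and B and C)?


P(A∩B∩C) = P(A) * P(B|A) * P(C|A∩B)
= 1/8 * 9/11 * 4/11
= 9/88 * 4/11 = 9/242

9/242


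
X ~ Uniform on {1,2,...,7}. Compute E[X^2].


E[X^2] = (1/7) * sum(x^2 for x=1..7)
= 140/7 = 20

20


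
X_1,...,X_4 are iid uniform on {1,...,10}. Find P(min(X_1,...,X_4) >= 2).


P(min >= 2) = P(all X_i >= 2) = (P(X_1 >= 2))^4
= (9/10)^4 = 6561/10000

6561/10000


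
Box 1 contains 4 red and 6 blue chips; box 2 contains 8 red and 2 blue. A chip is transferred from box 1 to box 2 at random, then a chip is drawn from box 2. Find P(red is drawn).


P(transfer red) = 4/10 = 2/5; P(transfer blue) = 3/5
If red transferred: Urn II has 9 red of 11, so P(red|red moved) = 9/11
If blue transferred: Urn II has 8 red of 11, so P(red|blue moved) = 8/11
By total probability: P(red) = 2/5*9/11 + 3/5*8/11 = 42/55

42/55


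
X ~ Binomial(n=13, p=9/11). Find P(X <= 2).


P(X<=2) = P(X=0) + P(X=1) + P(X=2)
= 8192/34522712143931 + 479232/34522712143931 + 12939264/34522712143931
= 1220608/3138428376721

1220608/3138428376721


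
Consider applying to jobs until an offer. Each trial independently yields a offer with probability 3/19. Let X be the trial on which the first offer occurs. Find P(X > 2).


P(X > 2) = P(first 2 trials all fail) = (1-p)^2 = (16/19)^2 = 256/361

256/361


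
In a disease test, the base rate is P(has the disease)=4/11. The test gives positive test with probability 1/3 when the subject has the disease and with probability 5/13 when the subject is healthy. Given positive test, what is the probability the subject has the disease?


P(A) = P(A|B)P(B) + P(A|B')P(B') = 1/3*4/11 + 5/13*7/11 = 157/429
P(B|A) = P(A|B)P(B)/P(A) = (4/33)/(157/429) = 52/157

52/157


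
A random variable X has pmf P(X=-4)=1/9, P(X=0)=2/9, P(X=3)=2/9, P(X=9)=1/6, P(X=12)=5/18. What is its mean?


E[X] = sum(x * P(x))
= -4*1/9 + 0*2/9 + 3*2/9 + 9*1/6 + 12*5/18
= 91/18

91/18


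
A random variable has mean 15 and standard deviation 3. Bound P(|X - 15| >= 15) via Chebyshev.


k = 15/3 = 5
Chebyshev: P(|X-mu| >= k*sigma) <= 1/k^2 = 1/5^2 = 1/25

1/25


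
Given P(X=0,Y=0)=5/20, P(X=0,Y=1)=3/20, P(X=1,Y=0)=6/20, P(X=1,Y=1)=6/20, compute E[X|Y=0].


P(Y=0) = 11/20
E[X|Y=0] = (0*5 + 1*6)/11 = 6/11

6/11


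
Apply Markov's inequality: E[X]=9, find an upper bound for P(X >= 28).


Markov: P(X >= a) <= E[X]/a
P(X >= 28) <= 9/28

9/28


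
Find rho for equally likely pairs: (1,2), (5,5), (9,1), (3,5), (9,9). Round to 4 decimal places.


Cov(X,Y) = 2.6400, Var(X) = 10.2400, Var(Y) = 7.8400
rho = Cov/(sqrt(VarX)*sqrt(VarY)) = 0.2946

0.2946


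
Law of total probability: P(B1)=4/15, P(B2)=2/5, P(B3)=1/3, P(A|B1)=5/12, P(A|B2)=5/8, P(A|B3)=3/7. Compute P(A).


P(A) = P(A|B1)P(B1) + P(A|B2)P(B2) + P(A|B3)P(B3)
= 5/12*4/15 + 5/8*2/5 + 3/7*1/3
= 1/9 + 1/4 + 1/7 = 127/252

127/252


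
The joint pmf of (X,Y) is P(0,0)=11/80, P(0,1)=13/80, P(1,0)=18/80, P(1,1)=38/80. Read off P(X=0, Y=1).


Read from table: P(X=0, Y=1) = 13/80

13/80


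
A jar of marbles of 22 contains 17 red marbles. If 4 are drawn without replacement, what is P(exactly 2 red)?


P(X=2) = C(17,2)*C(5,2) / C(22,4)
= 136*10 / 7315
= 1360/7315 = 272/1463

272/1463


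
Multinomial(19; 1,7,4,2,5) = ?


19! = 121645100408832000
Denominator: 1!=1 * 7!=5040 * 4!=24 * 2!=2 * 5!=120
Coefficient = 121645100408832000 / 29030400 = 4190266080

4190266080


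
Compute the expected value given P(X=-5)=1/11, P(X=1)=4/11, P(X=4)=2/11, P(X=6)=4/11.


E[X] = sum(x * P(x))
= -5*1/11 + 1*4/11 + 4*2/11 + 6*4/11
= 31/11

31/11


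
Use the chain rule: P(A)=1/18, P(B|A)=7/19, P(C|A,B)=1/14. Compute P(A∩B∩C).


P(A∩B∩C) = P(A) * P(B|A) * P(C|A∩B)
= 1/18 * 7/19 * 1/14
= 7/342 * 1/14 = 1/684

1/684


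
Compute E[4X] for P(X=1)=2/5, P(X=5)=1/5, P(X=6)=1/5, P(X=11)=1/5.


E[4X] = sum(g(x)*P(x))
= 4*2/5 + 20*1/5 + 24*1/5 + 44*1/5
= 96/5

96/5


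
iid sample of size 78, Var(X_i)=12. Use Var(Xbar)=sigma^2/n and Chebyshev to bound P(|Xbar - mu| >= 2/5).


Var(Xbar) = Var(X)/n = 12/78
Chebyshev: P(|Xbar-mu| >= 2/5) <= Var(Xbar)/(2/5)^2 = (2/13)/(4/25) = 25/26

25/26


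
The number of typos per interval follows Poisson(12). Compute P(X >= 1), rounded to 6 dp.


P(X>=1) = 1 - P(X<=0) = 1 - (e^(-12)*12^0/0!)
≈ 1 - 0.0000061442 = 0.9999938558
≈ 0.999994

0.999994


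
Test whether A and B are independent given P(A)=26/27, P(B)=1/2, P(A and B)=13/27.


P(A)*P(B) = 26/27*1/2 = 13/27
P(A∩B) = 13/27, which equals P(A)P(B), so independent

Yes, A and B are independent


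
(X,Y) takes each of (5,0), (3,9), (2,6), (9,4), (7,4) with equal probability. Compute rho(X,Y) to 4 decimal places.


Cov(X,Y) = -3.3200, Var(X) = 6.5600, Var(Y) = 8.6400
rho = Cov/(sqrt(VarX)*sqrt(VarY)) = -0.4410

-0.4410


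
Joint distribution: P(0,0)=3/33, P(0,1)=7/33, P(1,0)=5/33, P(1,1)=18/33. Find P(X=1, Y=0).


Read from table: P(X=1, Y=0) = 5/33

5/33


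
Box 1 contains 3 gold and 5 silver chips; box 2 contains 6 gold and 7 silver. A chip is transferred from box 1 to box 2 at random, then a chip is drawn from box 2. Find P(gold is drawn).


P(transfer gold) = 3/8; P(transfer silver) = 5/8
If gold transferred: Urn II has 7 gold of 14, so P(gold|gold moved) = 1/2
If silver transferred: Urn II has 6 gold of 14, so P(gold|silver moved) = 3/7
By total probability: P(gold) = 3/8*1/2 + 5/8*3/7 = 51/112

51/112


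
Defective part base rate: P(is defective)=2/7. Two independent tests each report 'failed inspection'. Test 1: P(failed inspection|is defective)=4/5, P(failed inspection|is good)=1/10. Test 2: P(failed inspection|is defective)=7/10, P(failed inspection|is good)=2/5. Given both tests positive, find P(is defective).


After test 1: P(+) = 4/5*2/7 + 1/10*5/7 = 3/10
P(B|+) = (8/35)/(3/10) = 16/21
After test 2 (use post1 as new prior): P(+) = 7/10*16/21 + 2/5*5/21 = 22/35
P(B|+,+) = (8/15)/(22/35) = 28/33

28/33


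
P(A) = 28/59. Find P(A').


P(A') = 1 - P(A) = 1 - 28/59 = 31/59

31/59


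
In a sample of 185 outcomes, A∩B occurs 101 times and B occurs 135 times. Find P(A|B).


P(A|B) = P(A∩B)/P(B) = (101/185)/(135/185) = 101/135

101/135


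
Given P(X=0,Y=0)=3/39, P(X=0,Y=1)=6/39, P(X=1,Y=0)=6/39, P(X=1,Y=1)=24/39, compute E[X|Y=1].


P(Y=1) = 30/39
E[X|Y=1] = (0*6 + 1*24)/30 = 24/30 = 4/5

4/5


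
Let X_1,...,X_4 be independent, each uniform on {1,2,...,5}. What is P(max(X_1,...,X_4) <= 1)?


P(max <= 1) = P(all X_i <= 1) = (P(X_1 <= 1))^4
= (1/5)^4 = 1/625

1/625


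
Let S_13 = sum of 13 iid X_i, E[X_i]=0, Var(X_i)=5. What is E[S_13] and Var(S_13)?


E[S_n] = n*mu = 13*0 = 0
Var(S_n) = n*sigma^2 = 13*5 = 65

E[S_13]=0, Var(S_13)=65


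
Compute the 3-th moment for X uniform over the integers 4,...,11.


E[X^3] = (1/8) * sum(x^3 for x=4..11)
= 4320/8 = 540

540


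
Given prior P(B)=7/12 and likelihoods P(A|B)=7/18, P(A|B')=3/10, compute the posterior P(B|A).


P(A) = P(A|B)P(B) + P(A|B')P(B') = 7/18*7/12 + 3/10*5/12 = 19/54
P(B|A) = P(A|B)P(B)/P(A) = (49/216)/(19/54) = 49/76

49/76


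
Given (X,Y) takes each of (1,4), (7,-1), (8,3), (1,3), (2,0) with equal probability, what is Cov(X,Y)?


E[X]=19/5, E[Y]=9/5, E[XY]=24/5
Cov(X,Y) = E[XY] - E[X]E[Y] = 24/5 - 19/5*9/5 = -51/25

-51/25


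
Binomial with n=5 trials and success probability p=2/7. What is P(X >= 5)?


P(X>=5) = P(X=5)
= 32/16807
= 32/16807

32/16807


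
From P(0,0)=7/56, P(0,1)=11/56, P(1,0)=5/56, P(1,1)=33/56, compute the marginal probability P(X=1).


P(X=1) = P(1,0)+P(1,1) = 5/56 + 33/56 = 38/56 = 19/28

19/28


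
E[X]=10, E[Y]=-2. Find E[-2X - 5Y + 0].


E[-2X - 5Y + 0] = -2*E[X] - 5*E[Y] + 0
= (-2)*(10) + (-5)*(-2) + (0)
= -20 + 10 + 0 = -10

-10


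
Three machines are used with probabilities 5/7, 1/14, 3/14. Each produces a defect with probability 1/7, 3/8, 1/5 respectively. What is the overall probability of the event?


P(A) = P(A|B1)P(B1) + P(A|B2)P(B2) + P(A|B3)P(B3)
= 1/7*5/7 + 3/8*1/14 + 1/5*3/14
= 5/49 + 3/112 + 3/70 = 673/3920

673/3920


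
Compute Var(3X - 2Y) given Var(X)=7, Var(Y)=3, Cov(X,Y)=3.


Var(3X - 2Y) = 3^2*Var(X) + (-2)^2*Var(Y) + 2*3*(-2)*Cov(X,Y)
= 9*7 + 4*3 - 12*3
= 63 + 12 - 36 = 39

39


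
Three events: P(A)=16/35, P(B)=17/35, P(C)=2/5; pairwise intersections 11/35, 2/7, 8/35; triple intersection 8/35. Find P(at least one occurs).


P(A∪B∪C) = P(A)+P(B)+P(C) - P(AB)-P(AC)-P(BC) + P(ABC)
= 16/35+17/35+2/5 - 11/35-2/7-8/35 + 8/35
= 26/35

26/35


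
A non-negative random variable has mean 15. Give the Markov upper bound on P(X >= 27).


Markov: P(X >= a) <= E[X]/a
P(X >= 27) <= 15/27 = 5/9

5/9


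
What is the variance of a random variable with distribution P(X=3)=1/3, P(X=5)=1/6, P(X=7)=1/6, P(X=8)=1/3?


E[X] = 17/3, E[X^2] = 110/3
Var(X) = E[X^2] - (E[X])^2 = 110/3 - (17/3)^2 = 41/9

41/9


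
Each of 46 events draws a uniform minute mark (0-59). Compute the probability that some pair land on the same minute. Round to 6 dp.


P(all different) = prod((60-i)/60 for i=0..45) = 0.000000
P(at least one match) = 1 - 0.000000 = 1.000000

1.000000


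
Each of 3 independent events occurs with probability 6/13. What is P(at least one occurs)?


P(at least one) = 1 - P(none)
P(none) = (1 - 6/13)^3 = (7/13)^3 = 343/2197
P(at least one) = 1 - 343/2197 = 1854/2197

1854/2197


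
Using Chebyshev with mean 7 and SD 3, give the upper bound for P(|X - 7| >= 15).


k = 15/3 = 5
Chebyshev: P(|X-mu| >= k*sigma) <= 1/k^2 = 1/5^2 = 1/25

1/25


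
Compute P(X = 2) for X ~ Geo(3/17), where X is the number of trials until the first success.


P(X=2) = (1-p)^1 * p = (14/17)^1 * 3/17
= 14/17 * 3/17 = 42/289

42/289


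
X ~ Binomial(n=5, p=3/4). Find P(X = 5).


P(X=5) = C(5,5) * p^5 * (1-p)^0
= 1 * 243/1024 * 1
= 243/1024

243/1024


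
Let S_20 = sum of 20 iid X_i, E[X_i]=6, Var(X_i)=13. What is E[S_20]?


E[S_n] = n*E[X_1] = 20*6 = 120

120


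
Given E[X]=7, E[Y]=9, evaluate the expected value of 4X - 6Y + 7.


E[4X - 6Y + 7] = 4*E[X] - 6*E[Y] + 7
= (4)*(7) + (-6)*(9) + (7)
= 28 - 54 + 7 = -19

-19


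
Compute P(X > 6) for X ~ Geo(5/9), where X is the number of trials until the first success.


P(X > 6) = P(first 6 trials all fail) = (1-p)^6 = (4/9)^6 = 4096/531441

4096/531441


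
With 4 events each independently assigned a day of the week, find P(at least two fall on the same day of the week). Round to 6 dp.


P(all different) = prod((7-i)/7 for i=0..3) = 0.349854
P(at least one match) = 1 - 0.349854 = 0.650146

0.650146


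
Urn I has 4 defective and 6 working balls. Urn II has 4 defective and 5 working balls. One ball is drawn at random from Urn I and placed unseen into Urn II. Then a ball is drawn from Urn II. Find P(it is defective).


P(transfer defective) = 4/10 = 2/5; P(transfer working) = 3/5
If defective transferred: Urn II has 5 defective of 10, so P(defective|defective moved) = 1/2
If working transferred: Urn II has 4 defective of 10, so P(defective|working moved) = 2/5
By total probability: P(defective) = 2/5*1/2 + 3/5*2/5 = 11/25

11/25


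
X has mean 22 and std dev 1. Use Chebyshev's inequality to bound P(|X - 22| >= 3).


k = 3/1 = 3
Chebyshev: P(|X-mu| >= k*sigma) <= 1/k^2 = 1/3^2 = 1/9

1/9


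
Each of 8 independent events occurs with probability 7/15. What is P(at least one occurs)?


P(at least one) = 1 - P(none)
P(none) = (1 - 7/15)^8 = (8/15)^8 = 16777216/2562890625
P(at least one) = 1 - 16777216/2562890625 = 2546113409/2562890625

2546113409/2562890625


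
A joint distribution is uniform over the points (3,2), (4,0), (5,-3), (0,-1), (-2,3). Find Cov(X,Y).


E[X]=2, E[Y]=1/5, E[XY]=-3
Cov(X,Y) = E[XY] - E[X]E[Y] = -3 - 2*1/5 = -17/5

-17/5


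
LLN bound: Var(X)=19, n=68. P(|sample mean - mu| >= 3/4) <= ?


Var(Xbar) = Var(X)/n = 19/68
Chebyshev: P(|Xbar-mu| >= 3/4) <= Var(Xbar)/(3/4)^2 = (19/68)/(9/16) = 76/153

76/153


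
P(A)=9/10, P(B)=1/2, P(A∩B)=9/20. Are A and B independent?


P(A)*P(B) = 9/10*1/2 = 9/20
P(A∩B) = 9/20, which equals P(A)P(B), so independent

Yes, A and B are independent


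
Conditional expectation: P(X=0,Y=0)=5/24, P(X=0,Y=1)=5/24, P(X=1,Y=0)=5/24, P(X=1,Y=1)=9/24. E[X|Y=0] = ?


P(Y=0) = 10/24
E[X|Y=0] = (0*5 + 1*5)/10 = 5/10 = 1/2

1/2


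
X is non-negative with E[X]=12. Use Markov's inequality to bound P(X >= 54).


Markov: P(X >= a) <= E[X]/a
P(X >= 54) <= 12/54 = 2/9

2/9


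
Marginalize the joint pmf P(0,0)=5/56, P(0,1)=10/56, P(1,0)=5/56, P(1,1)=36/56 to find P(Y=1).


P(Y=1) = P(0,1)+P(1,1) = 10/56 + 36/56 = 46/56 = 23/28

23/28


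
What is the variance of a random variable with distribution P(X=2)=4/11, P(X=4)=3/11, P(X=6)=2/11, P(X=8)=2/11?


E[X] = 48/11, E[X^2] = 24
Var(X) = E[X^2] - (E[X])^2 = 24 - (48/11)^2 = 600/121

600/121


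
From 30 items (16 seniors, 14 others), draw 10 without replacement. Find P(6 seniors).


P(X=6) = C(16,6)*C(14,4) / C(30,10)
= 8008*1001 / 30045015
= 8016008/30045015 = 8008/30015

8008/30015


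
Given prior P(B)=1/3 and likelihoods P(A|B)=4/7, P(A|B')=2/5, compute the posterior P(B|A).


P(A) = P(A|B)P(B) + P(A|B')P(B') = 4/7*1/3 + 2/5*2/3 = 16/35
P(B|A) = P(A|B)P(B)/P(A) = (4/21)/(16/35) = 5/12

5/12


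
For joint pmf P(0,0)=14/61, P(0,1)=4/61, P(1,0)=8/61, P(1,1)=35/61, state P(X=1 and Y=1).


Read from table: P(X=1, Y=1) = 35/61

35/61


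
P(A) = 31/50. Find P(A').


P(A') = 1 - P(A) = 1 - 31/50 = 19/50

19/50


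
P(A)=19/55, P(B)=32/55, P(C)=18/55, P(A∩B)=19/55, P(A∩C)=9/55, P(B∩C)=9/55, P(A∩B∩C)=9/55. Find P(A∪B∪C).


P(A∪B∪C) = P(A)+P(B)+P(C) - P(AB)-P(AC)-P(BC) + P(ABC)
= 19/55+32/55+18/55 - 19/55-9/55-9/55 + 9/55
= 41/55

41/55


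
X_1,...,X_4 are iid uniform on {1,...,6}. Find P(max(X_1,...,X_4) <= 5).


P(max <= 5) = P(all X_i <= 5) = (P(X_1 <= 5))^4
= (5/6)^4 = 625/1296

625/1296


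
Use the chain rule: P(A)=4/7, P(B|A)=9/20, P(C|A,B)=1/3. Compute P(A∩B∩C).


P(A∩B∩C) = P(A) * P(B|A) * P(C|A∩B)
= 4/7 * 9/20 * 1/3
= 9/35 * 1/3 = 3/35

3/35


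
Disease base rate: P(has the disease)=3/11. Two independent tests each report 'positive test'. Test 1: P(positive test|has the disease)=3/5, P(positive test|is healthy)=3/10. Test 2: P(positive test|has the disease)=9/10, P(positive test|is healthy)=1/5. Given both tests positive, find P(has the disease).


After test 1: P(+) = 3/5*3/11 + 3/10*8/11 = 21/55
P(B|+) = (9/55)/(21/55) = 3/7
After test 2 (use post1 as new prior): P(+) = 9/10*3/7 + 1/5*4/7 = 1/2
P(B|+,+) = (27/70)/(1/2) = 27/35

27/35


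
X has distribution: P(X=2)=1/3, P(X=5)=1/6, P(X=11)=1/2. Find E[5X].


E[5X] = sum(g(x)*P(x))
= 10*1/3 + 25*1/6 + 55*1/2
= 35

35


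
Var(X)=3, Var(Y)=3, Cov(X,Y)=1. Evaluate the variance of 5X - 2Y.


Var(5X - 2Y) = 5^2*Var(X) + (-2)^2*Var(Y) + 2*5*(-2)*Cov(X,Y)
= 25*3 + 4*3 - 20*1
= 75 + 12 - 20 = 67

67


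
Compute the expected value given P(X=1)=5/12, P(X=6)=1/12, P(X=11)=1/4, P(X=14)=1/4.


E[X] = sum(x * P(x))
= 1*5/12 + 6*1/12 + 11*1/4 + 14*1/4
= 43/6

43/6


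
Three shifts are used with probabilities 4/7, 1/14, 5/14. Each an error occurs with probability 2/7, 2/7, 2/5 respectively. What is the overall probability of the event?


P(A) = P(A|B1)P(B1) + P(A|B2)P(B2) + P(A|B3)P(B3)
= 2/7*4/7 + 2/7*1/14 + 2/5*5/14
= 8/49 + 1/49 + 1/7 = 16/49

16/49


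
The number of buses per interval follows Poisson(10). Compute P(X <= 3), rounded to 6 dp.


P(X<=3) = e^(-10)*10^0/0! + e^(-10)*10^1/1! + e^(-10)*10^2/2! + e^(-10)*10^3/3!
≈ 0.0000453999 + 0.0004539993 + 0.0022699965 + 0.0075666550
= 0.0103360507
≈ 0.010336

0.010336


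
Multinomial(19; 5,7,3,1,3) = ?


19! = 121645100408832000
Denominator: 5!=120 * 7!=5040 * 3!=6 * 1!=1 * 3!=6
Coefficient = 121645100408832000 / 21772800 = 5587021440

5587021440


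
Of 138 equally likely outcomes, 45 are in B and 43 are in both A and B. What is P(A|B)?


P(A|B) = P(A∩B)/P(B) = (43/138)/(45/138) = 43/45

43/45


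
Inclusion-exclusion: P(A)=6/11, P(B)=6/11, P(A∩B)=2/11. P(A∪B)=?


P(A∪B) = P(A) + P(B) - P(A∩B)
= 6/11 + 6/11 - 2/11 = 10/11

10/11
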